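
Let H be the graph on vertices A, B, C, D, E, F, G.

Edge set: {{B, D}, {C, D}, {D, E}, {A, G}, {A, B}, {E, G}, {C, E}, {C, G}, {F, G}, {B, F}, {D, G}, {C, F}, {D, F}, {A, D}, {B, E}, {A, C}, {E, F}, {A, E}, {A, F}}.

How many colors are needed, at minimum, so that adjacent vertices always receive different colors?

6

A, C, D, E, F, G are pairwise adjacent (a clique of size 6), so at least 6 colors are needed.
6 colors suffice: color 1 → {A}; color 2 → {E}; color 3 → {D}; color 4 → {F}; color 5 → {B, C}; color 6 → {G}. No two adjacent vertices share a color.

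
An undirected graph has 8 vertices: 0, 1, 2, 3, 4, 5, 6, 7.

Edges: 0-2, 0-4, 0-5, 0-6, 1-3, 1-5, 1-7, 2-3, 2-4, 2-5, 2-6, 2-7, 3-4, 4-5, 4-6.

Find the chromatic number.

4

0, 2, 4, 6 form a clique, so at least 4 colors are needed.
4 colors suffice: color a → {1, 2}; color b → {4, 7}; color c → {0, 3}; color d → {5, 6}. Every edge joins two different colors.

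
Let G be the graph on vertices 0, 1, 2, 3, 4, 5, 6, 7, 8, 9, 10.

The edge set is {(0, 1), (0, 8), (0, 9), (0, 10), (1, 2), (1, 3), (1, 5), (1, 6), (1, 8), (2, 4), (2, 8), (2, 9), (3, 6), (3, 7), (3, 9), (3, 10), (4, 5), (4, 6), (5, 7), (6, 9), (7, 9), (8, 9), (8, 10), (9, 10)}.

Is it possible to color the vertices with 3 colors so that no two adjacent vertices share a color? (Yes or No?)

No

0, 8, 9, 10 form a clique, so at least 4 colors are needed.
So 3 colors are not enough.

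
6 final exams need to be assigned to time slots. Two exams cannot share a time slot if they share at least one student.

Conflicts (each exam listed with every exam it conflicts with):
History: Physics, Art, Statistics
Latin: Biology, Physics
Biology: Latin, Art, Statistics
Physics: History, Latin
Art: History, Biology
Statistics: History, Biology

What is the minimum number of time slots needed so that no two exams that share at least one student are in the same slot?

3

The cycle Statistics-History-Physics-Latin-Biology-Statistics has odd length 5, so it cannot be 2-colored; at least 3 time slots are needed.
A valid assignment using 3 time slots: History=1, Latin=3, Biology=1, Physics=2, Art=2, Statistics=2. Every pair that conflicts lands in different time slots.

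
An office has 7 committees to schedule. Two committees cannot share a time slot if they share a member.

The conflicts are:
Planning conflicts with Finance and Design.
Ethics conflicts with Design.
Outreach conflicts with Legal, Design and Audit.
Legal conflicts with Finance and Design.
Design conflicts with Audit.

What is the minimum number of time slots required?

Outreach, Legal, Design are mutually in conflict, so at least 3 time slots are needed.
3 time slots suffice: time slot 1 → {Finance, Design}; time slot 2 → {Planning, Ethics, Legal, Audit}; time slot 3 → {Outreach}. Every pair that conflicts lands in different time slots.

3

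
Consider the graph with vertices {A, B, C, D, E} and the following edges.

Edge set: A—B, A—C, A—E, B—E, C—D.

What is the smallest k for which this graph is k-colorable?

3

A, B, E are pairwise adjacent, so at least 3 colors are needed.
3 colors suffice: color 1 → {A, D}; color 2 → {B, C}; color 3 → {E}. Each edge has distinct colors on its endpoints.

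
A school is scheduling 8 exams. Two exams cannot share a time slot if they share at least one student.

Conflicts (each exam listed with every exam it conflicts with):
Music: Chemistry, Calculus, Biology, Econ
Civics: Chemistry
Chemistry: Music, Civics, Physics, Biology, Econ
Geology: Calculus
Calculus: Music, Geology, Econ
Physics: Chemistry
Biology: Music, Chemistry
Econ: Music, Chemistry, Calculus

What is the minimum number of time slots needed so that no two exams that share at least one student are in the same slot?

3

Music, Chemistry, Biology are mutually in conflict, so at least 3 time slots are needed.
3 time slots suffice: time slot 1 → {Chemistry, Calculus}; time slot 2 → {Music, Civics, Geology, Physics}; time slot 3 → {Biology, Econ}. No two conflicting exams share a time slot.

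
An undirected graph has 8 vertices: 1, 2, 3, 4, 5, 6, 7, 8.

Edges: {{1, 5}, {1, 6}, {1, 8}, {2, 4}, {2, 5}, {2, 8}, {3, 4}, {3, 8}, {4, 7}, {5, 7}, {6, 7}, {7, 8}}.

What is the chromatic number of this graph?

2

3 and 4 are adjacent, so at least 2 colors are needed.
One proper 2-coloring: 1=a, 2=a, 3=a, 4=b, 5=b, 6=b, 7=a, 8=b. Each edge has distinct colors on its endpoints.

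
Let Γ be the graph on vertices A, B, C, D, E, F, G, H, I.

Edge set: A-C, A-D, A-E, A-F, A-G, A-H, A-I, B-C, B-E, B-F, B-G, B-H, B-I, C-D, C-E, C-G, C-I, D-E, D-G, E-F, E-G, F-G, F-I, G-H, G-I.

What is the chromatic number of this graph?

A, C, D, E, G are mutually adjacent (a clique of size 5), so at least 5 colors are needed.
5 colors suffice: color red → {G}; color blue → {A, B}; color green → {E, H, I}; color yellow → {C, F}; color purple → {D}. Each edge has distinct colors on its endpoints.

5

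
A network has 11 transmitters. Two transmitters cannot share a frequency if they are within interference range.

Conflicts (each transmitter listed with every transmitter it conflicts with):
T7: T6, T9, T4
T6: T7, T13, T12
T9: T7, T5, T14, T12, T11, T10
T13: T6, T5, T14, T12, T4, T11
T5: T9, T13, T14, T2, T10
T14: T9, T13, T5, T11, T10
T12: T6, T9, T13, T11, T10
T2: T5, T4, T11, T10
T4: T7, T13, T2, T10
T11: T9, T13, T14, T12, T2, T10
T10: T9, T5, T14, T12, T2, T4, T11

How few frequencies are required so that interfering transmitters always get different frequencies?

T9, T12, T11, T10 are mutually in conflict, so at least 4 frequencies are needed.
A valid assignment using 4 frequencies: T7=1, T6=2, T9=3, T13=1, T5=2, T14=4, T12=4, T2=3, T4=2, T11=2, T10=1. Every pair that conflicts lands in different frequencies.

4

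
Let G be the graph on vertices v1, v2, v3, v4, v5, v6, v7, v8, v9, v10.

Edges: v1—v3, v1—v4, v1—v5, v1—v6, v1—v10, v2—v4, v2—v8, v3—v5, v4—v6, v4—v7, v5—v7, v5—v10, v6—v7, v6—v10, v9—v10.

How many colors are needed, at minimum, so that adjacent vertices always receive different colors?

v1, v5, v10 form a triangle, so at least 3 colors are needed.
3 colors suffice: color 1 → {v1, v2, v7, v9}; color 2 → {v5, v6, v8}; color 3 → {v3, v4, v10}. No two adjacent vertices share a color.

3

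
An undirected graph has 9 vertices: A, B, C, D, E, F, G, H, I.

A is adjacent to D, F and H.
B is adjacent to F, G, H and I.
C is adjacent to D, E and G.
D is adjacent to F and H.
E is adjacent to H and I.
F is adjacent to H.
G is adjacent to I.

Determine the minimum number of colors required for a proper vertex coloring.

4

A, D, F, H are mutually adjacent (a clique of size 4), so at least 4 colors are needed.
One proper 4-coloring: A=yellow, B=blue, C=red, D=blue, E=blue, F=green, G=green, H=red, I=red. Every edge joins two different colors.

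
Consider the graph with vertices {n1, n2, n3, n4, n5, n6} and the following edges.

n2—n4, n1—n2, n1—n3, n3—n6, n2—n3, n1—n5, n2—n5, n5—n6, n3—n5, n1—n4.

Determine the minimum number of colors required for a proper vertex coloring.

n1, n2, n3, n5 are pairwise adjacent (a clique of size 4), so at least 4 colors are needed.
4 colors suffice: n1=3, n2=4, n3=1, n4=1, n5=2, n6=3. No two adjacent vertices share a color.

4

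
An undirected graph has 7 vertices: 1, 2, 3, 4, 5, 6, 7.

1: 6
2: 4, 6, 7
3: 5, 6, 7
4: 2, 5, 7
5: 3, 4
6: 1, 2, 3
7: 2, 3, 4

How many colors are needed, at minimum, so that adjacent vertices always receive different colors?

3

2, 4, 7 are pairwise adjacent, so at least 3 colors are needed.
One proper 3-coloring: 1=b, 2=b, 3=b, 4=c, 5=a, 6=a, 7=a. Every edge joins two different colors.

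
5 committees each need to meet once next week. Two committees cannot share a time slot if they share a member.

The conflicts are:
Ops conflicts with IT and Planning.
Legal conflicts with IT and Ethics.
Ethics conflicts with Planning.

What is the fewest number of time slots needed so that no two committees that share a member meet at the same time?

3

The cycle Legal-IT-Ops-Planning-Ethics-Legal has odd length 5, so it cannot be 2-colored; at least 3 time slots are needed.
3 time slots suffice: time slot 1 → {Ops, Legal}; time slot 2 → {IT, Ethics}; time slot 3 → {Planning}. No two conflicting committees share a time slot.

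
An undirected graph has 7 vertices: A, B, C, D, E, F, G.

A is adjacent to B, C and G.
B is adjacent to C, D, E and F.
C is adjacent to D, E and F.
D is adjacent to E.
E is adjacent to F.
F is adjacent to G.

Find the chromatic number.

B, C, D, E are pairwise adjacent (a clique of size 4), so at least 4 colors are needed.
4 colors suffice: color red → {B, G}; color blue → {C}; color green → {A, D, F}; color yellow → {E}. Each edge has distinct colors on its endpoints.

4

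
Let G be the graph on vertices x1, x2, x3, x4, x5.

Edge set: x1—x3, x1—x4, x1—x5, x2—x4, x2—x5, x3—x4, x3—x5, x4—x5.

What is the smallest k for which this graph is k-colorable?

x1, x3, x4, x5 are pairwise adjacent (a clique of size 4), so at least 4 colors are needed.
A valid assignment using 4 colors: x1=green, x2=green, x3=yellow, x4=red, x5=blue. Every edge joins two different colors.

4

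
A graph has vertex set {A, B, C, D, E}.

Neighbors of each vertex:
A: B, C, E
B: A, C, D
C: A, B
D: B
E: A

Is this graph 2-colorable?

No

A, B, C are pairwise adjacent, so at least 3 colors are needed.
So 2 colors are not enough.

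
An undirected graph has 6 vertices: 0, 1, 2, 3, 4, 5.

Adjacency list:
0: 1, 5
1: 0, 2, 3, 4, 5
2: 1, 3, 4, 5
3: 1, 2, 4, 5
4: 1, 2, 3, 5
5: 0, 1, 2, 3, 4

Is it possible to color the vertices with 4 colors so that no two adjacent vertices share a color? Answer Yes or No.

No

1, 2, 3, 4, 5 form a clique, so at least 5 colors are needed.
So 4 colors are not enough.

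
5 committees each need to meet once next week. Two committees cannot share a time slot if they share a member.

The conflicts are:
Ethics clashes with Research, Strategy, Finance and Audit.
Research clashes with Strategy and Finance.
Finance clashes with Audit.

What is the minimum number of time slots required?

3

Ethics, Finance, Audit all conflict with each other, so at least 3 time slots are needed.
3 time slots suffice: Ethics=1, Research=2, Strategy=3, Finance=3, Audit=2. No two conflicting committees share a time slot.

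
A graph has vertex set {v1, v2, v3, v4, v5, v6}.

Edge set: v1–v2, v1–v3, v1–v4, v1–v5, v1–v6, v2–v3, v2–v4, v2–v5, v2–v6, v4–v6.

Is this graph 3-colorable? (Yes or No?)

No

v1, v2, v4, v6 are mutually adjacent (a clique of size 4), so at least 4 colors are needed.
So 3 colors are not enough.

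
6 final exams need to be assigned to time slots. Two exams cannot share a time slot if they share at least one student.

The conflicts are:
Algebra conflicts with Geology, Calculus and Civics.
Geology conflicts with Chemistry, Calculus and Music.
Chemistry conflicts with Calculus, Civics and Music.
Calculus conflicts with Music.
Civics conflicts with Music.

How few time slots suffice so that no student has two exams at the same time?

4

Geology, Chemistry, Calculus, Music all conflict with each other, so at least 4 time slots are needed.
4 time slots suffice: time slot 1 → {Algebra, Chemistry}; time slot 2 → {Geology, Civics}; time slot 3 → {Calculus}; time slot 4 → {Music}. Every pair that conflicts lands in different time slots.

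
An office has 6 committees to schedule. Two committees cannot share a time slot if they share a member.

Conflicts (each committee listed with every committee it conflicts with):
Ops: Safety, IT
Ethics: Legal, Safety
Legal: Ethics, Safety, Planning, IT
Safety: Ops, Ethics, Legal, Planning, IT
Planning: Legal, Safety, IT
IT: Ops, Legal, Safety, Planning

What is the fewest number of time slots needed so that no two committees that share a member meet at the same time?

Legal, Safety, Planning, IT are mutually in conflict, so at least 4 time slots are needed.
4 time slots suffice: Ops=2, Ethics=3, Legal=2, Safety=1, Planning=4, IT=3. Each listed conflict is separated.

4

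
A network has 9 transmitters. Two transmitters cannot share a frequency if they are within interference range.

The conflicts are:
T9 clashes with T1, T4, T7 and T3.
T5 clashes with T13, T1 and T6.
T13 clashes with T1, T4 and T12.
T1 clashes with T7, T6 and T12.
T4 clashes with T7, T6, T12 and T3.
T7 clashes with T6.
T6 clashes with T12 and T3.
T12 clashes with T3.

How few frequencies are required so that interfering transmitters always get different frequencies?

T4, T6, T12, T3 pairwise conflict, so at least 4 frequencies are needed.
A valid assignment using 4 frequencies: T9=2, T5=3, T13=2, T1=1, T4=1, T7=3, T6=2, T12=3, T3=4. Each listed conflict is separated.

4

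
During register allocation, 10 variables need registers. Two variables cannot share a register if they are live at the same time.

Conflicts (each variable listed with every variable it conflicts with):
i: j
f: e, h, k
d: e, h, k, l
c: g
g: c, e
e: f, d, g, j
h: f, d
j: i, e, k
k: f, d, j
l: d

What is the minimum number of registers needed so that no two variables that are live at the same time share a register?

i and j conflict, so at least 2 registers are needed.
2 registers suffice: i=2, f=1, d=1, c=2, g=1, e=2, h=2, j=1, k=2, l=2. Each listed conflict is separated.

2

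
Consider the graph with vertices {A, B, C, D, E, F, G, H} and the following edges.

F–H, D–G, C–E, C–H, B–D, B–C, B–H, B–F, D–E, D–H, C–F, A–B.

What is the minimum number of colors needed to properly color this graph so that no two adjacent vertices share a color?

4

B, C, F, H are mutually adjacent (a clique of size 4), so at least 4 colors are needed.
4 colors suffice: A=blue, B=red, C=blue, D=blue, E=red, F=yellow, G=red, H=green. No two adjacent vertices share a color.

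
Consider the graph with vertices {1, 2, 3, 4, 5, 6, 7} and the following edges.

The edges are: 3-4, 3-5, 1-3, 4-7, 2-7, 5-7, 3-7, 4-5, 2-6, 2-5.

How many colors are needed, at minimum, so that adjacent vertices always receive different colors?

3, 4, 5, 7 are pairwise adjacent (a clique of size 4), so at least 4 colors are needed.
A valid assignment using 4 colors: 1=blue, 2=red, 3=red, 4=yellow, 5=blue, 6=blue, 7=green. No two adjacent vertices share a color.

4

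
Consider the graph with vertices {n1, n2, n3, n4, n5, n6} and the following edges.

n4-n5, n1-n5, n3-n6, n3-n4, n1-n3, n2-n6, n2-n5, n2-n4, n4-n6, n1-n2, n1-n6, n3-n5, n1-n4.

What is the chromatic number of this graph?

4

n1, n3, n4, n5 are mutually adjacent (a clique of size 4), so at least 4 colors are needed.
4 colors suffice: color 1 → {n1}; color 2 → {n4}; color 3 → {n5, n6}; color 4 → {n2, n3}. No two adjacent vertices share a color.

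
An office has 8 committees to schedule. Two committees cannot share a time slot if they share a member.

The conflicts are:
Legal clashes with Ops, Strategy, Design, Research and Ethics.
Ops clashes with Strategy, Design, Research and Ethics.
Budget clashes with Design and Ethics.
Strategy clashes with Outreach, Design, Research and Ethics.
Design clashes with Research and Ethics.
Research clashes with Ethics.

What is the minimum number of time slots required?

6

Legal, Ops, Strategy, Design, Research, Ethics all conflict with each other, so at least 6 time slots are needed.
A valid assignment using 6 time slots: Legal=6, Ops=4, Budget=2, Strategy=2, Outreach=1, Design=1, Research=5, Ethics=3. Each listed conflict is separated.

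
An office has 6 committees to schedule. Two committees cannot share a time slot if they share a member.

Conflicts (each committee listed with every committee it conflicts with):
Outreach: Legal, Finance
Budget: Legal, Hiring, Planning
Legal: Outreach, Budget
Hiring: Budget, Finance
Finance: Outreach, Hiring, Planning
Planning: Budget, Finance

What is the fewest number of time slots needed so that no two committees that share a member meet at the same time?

3

The cycle Finance-Outreach-Legal-Budget-Hiring-Finance has odd length 5, so it cannot be 2-colored; at least 3 time slots are needed.
3 time slots suffice: time slot 1 → {Budget, Finance}; time slot 2 → {Legal, Hiring, Planning}; time slot 3 → {Outreach}. Each listed conflict is separated.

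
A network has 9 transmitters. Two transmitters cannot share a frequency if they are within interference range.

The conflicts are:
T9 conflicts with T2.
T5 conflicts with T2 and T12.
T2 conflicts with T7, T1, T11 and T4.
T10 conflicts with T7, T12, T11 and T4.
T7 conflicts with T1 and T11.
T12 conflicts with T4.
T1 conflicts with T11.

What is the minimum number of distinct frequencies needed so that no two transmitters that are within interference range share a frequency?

T2, T7, T1, T11 all conflict with each other, so at least 4 frequencies are needed.
4 frequencies suffice: T9=2, T5=2, T2=1, T10=1, T7=2, T12=3, T1=4, T11=3, T4=2. Every pair that conflicts lands in different frequencies.

4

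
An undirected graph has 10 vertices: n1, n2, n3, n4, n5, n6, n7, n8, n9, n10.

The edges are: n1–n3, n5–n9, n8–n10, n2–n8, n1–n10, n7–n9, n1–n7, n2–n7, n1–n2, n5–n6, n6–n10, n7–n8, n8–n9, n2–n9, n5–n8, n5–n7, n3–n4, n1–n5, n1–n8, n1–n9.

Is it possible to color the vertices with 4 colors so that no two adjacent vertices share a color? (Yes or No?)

n1, n2, n7, n8, n9 are pairwise adjacent (a clique of size 5), so at least 5 colors are needed.
So 4 colors are not enough.

No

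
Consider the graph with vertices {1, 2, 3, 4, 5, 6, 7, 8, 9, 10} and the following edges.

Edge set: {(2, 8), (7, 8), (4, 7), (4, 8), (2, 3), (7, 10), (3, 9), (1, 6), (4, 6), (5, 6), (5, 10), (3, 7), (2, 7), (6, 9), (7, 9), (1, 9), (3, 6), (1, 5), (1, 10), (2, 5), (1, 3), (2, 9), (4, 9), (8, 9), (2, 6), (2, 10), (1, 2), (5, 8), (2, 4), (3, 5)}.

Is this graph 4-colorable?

2, 4, 7, 8, 9 are mutually adjacent (a clique of size 5), so at least 5 colors are needed.
So 4 colors are not enough.

No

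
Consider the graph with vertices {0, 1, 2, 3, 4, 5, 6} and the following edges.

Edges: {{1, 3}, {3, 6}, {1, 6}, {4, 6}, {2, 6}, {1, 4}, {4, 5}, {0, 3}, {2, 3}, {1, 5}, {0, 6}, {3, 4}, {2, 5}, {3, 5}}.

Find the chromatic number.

4

1, 3, 4, 6 are mutually adjacent (a clique of size 4), so at least 4 colors are needed.
4 colors suffice: color a → {3}; color b → {5, 6}; color c → {0, 2, 4}; color d → {1}. No two adjacent vertices share a color.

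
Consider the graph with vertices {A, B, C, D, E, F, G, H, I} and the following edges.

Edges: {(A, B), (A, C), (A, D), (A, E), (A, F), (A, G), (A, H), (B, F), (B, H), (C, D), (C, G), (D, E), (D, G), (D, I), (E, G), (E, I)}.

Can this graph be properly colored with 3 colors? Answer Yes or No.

No

A, C, D, G form a clique, so at least 4 colors are needed.
So 3 colors are not enough.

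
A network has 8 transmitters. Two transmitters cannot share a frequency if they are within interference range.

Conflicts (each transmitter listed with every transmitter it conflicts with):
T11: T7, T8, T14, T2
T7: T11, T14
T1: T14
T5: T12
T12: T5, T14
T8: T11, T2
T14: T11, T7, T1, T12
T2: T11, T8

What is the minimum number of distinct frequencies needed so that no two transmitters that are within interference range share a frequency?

T11, T7, T14 pairwise conflict, so at least 3 frequencies are needed.
A valid assignment using 3 frequencies: T11=2, T7=3, T1=2, T5=1, T12=2, T8=3, T14=1, T2=1. No two conflicting transmitters share a frequency.

3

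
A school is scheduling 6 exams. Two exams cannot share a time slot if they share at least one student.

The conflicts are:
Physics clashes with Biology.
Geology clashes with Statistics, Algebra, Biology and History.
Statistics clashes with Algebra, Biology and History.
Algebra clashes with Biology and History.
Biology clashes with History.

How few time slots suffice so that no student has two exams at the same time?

5

Geology, Statistics, Algebra, Biology, History all conflict with each other, so at least 5 time slots are needed.
5 time slots suffice: time slot 1 → {Biology}; time slot 2 → {Physics, Geology}; time slot 3 → {Statistics}; time slot 4 → {Algebra}; time slot 5 → {History}. No two conflicting exams share a time slot.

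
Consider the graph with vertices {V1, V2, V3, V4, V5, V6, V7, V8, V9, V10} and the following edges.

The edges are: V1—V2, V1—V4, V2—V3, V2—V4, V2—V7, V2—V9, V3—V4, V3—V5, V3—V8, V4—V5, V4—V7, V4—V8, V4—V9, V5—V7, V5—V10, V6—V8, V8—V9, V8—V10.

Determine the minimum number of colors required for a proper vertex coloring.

V2, V4, V9 are pairwise adjacent, so at least 3 colors are needed.
3 colors suffice: V1=G, V2=B, V3=G, V4=R, V5=B, V6=R, V7=G, V8=B, V9=G, V10=R. Every edge joins two different colors.

3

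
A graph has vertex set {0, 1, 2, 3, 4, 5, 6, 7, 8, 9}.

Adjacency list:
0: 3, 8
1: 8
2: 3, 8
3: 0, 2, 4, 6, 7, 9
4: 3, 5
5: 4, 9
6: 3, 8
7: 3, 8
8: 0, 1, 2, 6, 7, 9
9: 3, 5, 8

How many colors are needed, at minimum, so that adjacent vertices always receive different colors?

3 and 7 are adjacent, so at least 2 colors are needed.
2 colors suffice: color red → {3, 5, 8}; color blue → {0, 1, 2, 4, 6, 7, 9}. Every edge joins two different colors.

2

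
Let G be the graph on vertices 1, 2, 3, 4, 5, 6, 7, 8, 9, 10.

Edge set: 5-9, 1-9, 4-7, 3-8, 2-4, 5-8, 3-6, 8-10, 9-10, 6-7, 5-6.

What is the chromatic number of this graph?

2

6 and 7 are adjacent, so at least 2 colors are needed.
One proper 2-coloring: 1=b, 2=b, 3=b, 4=a, 5=b, 6=a, 7=b, 8=a, 9=a, 10=b. Each edge has distinct colors on its endpoints.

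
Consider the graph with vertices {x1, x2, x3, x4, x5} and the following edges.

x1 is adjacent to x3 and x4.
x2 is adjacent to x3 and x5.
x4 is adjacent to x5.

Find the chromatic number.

The cycle x3-x1-x4-x5-x2-x3 has odd length 5, so it cannot be 2-colored; at least 3 colors are needed.
3 colors suffice: color red → {x3, x4}; color blue → {x1, x5}; color green → {x2}. Each edge has distinct colors on its endpoints.

3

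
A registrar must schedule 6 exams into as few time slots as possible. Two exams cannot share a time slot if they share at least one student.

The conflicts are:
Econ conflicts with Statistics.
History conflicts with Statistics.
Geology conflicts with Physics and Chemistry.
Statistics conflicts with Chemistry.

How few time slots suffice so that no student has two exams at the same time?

Geology and Physics conflict, so at least 2 time slots are needed.
Using 2 time slots: Econ=2, History=2, Geology=1, Physics=2, Statistics=1, Chemistry=2. Every pair that conflicts lands in different time slots.

2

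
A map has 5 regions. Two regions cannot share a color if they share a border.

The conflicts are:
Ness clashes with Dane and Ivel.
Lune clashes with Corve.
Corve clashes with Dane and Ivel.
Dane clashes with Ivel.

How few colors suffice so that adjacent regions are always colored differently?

Corve, Dane, Ivel pairwise conflict, so at least 3 colors are needed.
3 colors suffice: Ness=1, Lune=2, Corve=1, Dane=3, Ivel=2. Each listed conflict is separated.

3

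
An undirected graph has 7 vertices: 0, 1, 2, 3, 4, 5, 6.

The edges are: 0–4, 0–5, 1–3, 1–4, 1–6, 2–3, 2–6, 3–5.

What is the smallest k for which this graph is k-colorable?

3

The cycle 0-4-1-3-5-0 has odd length 5, so it cannot be 2-colored; at least 3 colors are needed.
A valid assignment using 3 colors: 0=green, 1=red, 2=red, 3=blue, 4=blue, 5=red, 6=blue. Every edge joins two different colors.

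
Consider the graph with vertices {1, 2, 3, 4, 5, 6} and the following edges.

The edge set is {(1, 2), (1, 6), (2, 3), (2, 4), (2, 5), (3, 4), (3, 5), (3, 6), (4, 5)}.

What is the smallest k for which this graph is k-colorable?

2, 3, 4, 5 are pairwise adjacent (a clique of size 4), so at least 4 colors are needed.
One proper 4-coloring: 1=blue, 2=red, 3=blue, 4=yellow, 5=green, 6=red. No two adjacent vertices share a color.

4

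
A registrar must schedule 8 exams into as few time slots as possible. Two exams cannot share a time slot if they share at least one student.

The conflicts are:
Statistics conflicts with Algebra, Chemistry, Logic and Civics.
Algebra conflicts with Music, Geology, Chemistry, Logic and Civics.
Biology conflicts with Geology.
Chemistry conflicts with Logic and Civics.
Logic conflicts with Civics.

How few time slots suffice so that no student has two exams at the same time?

5

Statistics, Algebra, Chemistry, Logic, Civics all conflict with each other, so at least 5 time slots are needed.
5 time slots suffice: time slot 1 → {Algebra, Biology}; time slot 2 → {Music, Geology, Chemistry}; time slot 3 → {Statistics}; time slot 4 → {Logic}; time slot 5 → {Civics}. Each listed conflict is separated.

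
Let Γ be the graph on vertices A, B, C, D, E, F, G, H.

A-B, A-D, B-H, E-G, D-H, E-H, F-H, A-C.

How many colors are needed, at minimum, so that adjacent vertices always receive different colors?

A and D are adjacent, so at least 2 colors are needed.
2 colors suffice: color red → {A, G, H}; color blue → {B, C, D, E, F}. Each edge has distinct colors on its endpoints.

2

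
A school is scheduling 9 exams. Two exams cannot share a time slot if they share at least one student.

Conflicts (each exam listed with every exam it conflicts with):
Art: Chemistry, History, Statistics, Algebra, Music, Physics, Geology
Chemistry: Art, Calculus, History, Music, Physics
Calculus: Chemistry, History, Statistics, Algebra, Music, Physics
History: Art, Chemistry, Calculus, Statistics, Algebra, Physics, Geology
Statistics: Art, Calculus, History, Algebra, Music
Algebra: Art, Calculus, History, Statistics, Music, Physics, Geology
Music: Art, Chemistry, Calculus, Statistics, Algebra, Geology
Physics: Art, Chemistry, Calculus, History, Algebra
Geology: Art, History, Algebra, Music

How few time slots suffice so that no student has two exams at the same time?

4

Art, History, Algebra, Geology all conflict with each other, so at least 4 time slots are needed.
4 time slots suffice: time slot 1 → {Chemistry, Algebra}; time slot 2 → {Art, Calculus}; time slot 3 → {History, Music}; time slot 4 → {Statistics, Physics, Geology}. Each listed conflict is separated.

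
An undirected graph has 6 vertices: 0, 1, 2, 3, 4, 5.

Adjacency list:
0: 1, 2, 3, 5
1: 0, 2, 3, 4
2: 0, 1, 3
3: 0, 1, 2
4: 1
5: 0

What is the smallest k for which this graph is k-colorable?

0, 1, 2, 3 are mutually adjacent (a clique of size 4), so at least 4 colors are needed.
4 colors suffice: 0=blue, 1=red, 2=yellow, 3=green, 4=blue, 5=red. Every edge joins two different colors.

4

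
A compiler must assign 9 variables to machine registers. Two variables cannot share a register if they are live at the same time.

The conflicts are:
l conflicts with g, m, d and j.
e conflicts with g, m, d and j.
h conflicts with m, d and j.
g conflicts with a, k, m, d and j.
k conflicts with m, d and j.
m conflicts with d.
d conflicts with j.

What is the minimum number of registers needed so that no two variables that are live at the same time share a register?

4

e, g, d, j are mutually in conflict, so at least 4 registers are needed.
Using 4 registers: l=4, e=4, h=1, g=1, a=2, k=4, m=3, d=2, j=3. Every pair that conflicts lands in different registers.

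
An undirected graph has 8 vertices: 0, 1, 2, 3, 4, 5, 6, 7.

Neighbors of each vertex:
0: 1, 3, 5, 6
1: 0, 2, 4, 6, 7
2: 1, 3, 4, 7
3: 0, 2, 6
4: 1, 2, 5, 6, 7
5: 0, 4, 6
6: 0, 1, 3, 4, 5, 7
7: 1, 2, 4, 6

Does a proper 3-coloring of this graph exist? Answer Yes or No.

1, 2, 4, 7 form a clique, so at least 4 colors are needed.
So 3 colors are not enough.

No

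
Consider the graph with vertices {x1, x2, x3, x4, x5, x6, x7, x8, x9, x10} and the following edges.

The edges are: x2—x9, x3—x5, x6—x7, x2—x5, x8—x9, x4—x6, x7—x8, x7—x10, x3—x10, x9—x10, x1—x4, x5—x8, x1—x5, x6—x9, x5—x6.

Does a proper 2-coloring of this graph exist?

The cycle x3-x10-x9-x6-x5-x3 has odd length 5, so it cannot be 2-colored; at least 3 colors are needed.
So 2 colors are not enough.

No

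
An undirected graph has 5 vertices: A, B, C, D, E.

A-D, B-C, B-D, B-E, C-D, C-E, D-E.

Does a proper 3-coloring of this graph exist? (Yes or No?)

No

B, C, D, E form a clique, so at least 4 colors are needed.
So 3 colors are not enough.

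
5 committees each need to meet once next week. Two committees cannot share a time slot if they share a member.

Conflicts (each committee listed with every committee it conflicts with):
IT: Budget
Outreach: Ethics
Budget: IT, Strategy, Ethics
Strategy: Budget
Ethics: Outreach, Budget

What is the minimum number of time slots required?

Budget and Ethics conflict, so at least 2 time slots are needed.
Using 2 time slots: IT=2, Outreach=1, Budget=1, Strategy=2, Ethics=2. No two conflicting committees share a time slot.

2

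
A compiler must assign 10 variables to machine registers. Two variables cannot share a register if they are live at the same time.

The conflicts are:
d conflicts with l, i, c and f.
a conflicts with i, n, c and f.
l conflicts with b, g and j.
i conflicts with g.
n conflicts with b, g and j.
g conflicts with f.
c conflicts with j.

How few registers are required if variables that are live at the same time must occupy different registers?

d and l conflict, so at least 2 registers are needed.
2 registers suffice: register 1 → {d, a, b, g, j}; register 2 → {l, i, n, c, f}. Every pair that conflicts lands in different registers.

2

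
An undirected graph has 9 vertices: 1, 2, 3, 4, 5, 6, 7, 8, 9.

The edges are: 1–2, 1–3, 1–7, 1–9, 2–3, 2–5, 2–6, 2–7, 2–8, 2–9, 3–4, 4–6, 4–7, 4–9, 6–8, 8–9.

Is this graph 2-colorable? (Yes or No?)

2, 6, 8 are pairwise adjacent, so at least 3 colors are needed.
So 2 colors are not enough.

No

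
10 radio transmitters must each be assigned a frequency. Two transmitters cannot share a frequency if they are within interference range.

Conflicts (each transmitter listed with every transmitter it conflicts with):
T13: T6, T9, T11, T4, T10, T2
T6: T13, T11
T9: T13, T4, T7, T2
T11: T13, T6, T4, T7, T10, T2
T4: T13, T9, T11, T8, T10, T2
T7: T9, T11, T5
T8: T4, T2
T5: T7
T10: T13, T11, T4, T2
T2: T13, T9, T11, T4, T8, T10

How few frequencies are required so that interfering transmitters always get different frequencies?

T13, T11, T4, T10, T2 are mutually in conflict, so at least 5 frequencies are needed.
5 frequencies suffice: frequency 1 → {T6, T7, T2}; frequency 2 → {T4, T5}; frequency 3 → {T13, T8}; frequency 4 → {T9, T11}; frequency 5 → {T10}. No two conflicting transmitters share a frequency.

5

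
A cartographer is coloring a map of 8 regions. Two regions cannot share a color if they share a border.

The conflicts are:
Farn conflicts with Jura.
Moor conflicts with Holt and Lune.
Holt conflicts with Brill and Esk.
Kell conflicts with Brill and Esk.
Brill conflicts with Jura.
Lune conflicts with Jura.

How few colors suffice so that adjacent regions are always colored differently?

3

The cycle Jura-Lune-Moor-Holt-Brill-Jura has odd length 5, so it cannot be 2-colored; at least 3 colors are needed.
3 colors suffice: Farn=2, Moor=2, Holt=1, Kell=1, Brill=2, Lune=3, Jura=1, Esk=2. Each listed conflict is separated.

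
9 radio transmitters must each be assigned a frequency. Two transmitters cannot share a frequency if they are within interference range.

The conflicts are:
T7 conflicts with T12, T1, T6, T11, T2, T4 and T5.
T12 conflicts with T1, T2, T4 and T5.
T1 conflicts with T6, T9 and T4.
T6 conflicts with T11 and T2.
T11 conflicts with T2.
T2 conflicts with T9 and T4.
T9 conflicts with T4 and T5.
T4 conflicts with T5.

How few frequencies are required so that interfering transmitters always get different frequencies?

T7, T12, T1, T4 all conflict with each other, so at least 4 frequencies are needed.
A valid assignment using 4 frequencies: T7=1, T12=4, T1=3, T6=2, T11=4, T2=3, T9=1, T4=2, T5=3. No two conflicting transmitters share a frequency.

4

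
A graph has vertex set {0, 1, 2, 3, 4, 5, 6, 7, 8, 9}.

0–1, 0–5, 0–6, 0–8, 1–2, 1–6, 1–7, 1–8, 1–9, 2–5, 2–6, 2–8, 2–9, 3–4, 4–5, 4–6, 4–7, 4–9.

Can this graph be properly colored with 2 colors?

1, 2, 9 are pairwise adjacent, so at least 3 colors are needed.
So 2 colors are not enough.

No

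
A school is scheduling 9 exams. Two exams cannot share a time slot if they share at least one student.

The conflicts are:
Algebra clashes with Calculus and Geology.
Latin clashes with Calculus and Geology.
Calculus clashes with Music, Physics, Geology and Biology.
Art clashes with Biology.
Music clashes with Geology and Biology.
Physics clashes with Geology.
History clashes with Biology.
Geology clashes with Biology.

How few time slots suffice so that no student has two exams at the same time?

4

Calculus, Music, Geology, Biology pairwise conflict, so at least 4 time slots are needed.
A valid assignment using 4 time slots: Algebra=3, Latin=3, Calculus=2, Art=1, Music=4, Physics=3, History=1, Geology=1, Biology=3. Every pair that conflicts lands in different time slots.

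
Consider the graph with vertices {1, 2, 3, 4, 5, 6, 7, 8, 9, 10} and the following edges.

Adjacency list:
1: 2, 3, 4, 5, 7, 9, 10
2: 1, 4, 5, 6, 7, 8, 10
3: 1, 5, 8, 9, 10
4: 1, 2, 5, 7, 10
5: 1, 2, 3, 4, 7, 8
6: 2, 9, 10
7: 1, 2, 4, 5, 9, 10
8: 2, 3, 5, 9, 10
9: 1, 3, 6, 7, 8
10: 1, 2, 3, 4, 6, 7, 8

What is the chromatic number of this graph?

5

1, 2, 4, 5, 7 are pairwise adjacent (a clique of size 5), so at least 5 colors are needed.
5 colors suffice: color red → {2, 9}; color blue → {1, 6, 8}; color green → {5, 10}; color yellow → {3, 7}; color purple → {4}. Each edge has distinct colors on its endpoints.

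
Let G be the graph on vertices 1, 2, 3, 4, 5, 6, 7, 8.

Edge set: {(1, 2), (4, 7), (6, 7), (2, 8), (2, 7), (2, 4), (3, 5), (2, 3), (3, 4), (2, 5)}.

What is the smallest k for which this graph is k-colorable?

2, 3, 5 are mutually adjacent, so at least 3 colors are needed.
A valid assignment using 3 colors: 1=blue, 2=red, 3=blue, 4=green, 5=green, 6=red, 7=blue, 8=blue. Each edge has distinct colors on its endpoints.

3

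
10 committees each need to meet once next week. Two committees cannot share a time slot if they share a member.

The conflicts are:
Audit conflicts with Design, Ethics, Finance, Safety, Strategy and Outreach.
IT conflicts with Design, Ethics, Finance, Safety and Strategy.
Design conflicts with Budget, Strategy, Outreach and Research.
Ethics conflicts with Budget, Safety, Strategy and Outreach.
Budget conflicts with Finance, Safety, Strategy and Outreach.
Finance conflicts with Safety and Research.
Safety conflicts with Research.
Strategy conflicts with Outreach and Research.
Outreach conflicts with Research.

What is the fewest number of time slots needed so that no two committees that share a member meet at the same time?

Audit, Design, Strategy, Outreach pairwise conflict, so at least 4 time slots are needed.
4 time slots suffice: time slot 1 → {Safety, Strategy}; time slot 2 → {Design, Ethics, Finance}; time slot 3 → {Audit, IT, Budget, Research}; time slot 4 → {Outreach}. Each listed conflict is separated.

4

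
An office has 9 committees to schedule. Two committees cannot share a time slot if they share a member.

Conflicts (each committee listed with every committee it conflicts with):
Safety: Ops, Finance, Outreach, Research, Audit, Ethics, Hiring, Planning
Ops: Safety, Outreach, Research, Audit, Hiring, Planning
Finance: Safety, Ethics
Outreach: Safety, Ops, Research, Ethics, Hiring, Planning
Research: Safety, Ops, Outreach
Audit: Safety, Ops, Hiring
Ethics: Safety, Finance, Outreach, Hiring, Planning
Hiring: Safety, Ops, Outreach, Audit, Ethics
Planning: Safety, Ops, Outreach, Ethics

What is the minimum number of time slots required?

4

Safety, Ops, Audit, Hiring all conflict with each other, so at least 4 time slots are needed.
4 time slots suffice: time slot 1 → {Safety}; time slot 2 → {Finance, Outreach, Audit}; time slot 3 → {Ops, Ethics}; time slot 4 → {Research, Hiring, Planning}. No two conflicting committees share a time slot.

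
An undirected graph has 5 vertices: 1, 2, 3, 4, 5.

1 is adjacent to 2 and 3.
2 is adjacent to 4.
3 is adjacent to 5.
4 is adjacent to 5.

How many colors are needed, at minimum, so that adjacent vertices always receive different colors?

3

The cycle 3-1-2-4-5-3 has odd length 5, so it cannot be 2-colored; at least 3 colors are needed.
3 colors suffice: color red → {2, 3}; color blue → {1, 4}; color green → {5}. Each edge has distinct colors on its endpoints.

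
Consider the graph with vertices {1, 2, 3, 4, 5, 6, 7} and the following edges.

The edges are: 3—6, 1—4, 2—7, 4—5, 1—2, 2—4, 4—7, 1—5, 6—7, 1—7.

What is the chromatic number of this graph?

1, 2, 4, 7 are pairwise adjacent (a clique of size 4), so at least 4 colors are needed.
4 colors suffice: color red → {1, 6}; color blue → {3, 5, 7}; color green → {4}; color yellow → {2}. Each edge has distinct colors on its endpoints.

4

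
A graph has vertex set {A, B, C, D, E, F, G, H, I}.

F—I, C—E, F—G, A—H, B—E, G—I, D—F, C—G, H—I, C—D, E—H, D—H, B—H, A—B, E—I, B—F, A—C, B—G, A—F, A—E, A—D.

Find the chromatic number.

A, B, E, H are mutually adjacent (a clique of size 4), so at least 4 colors are needed.
4 colors suffice: color 1 → {A, G}; color 2 → {E, F}; color 3 → {B, D, I}; color 4 → {C, H}. Each edge has distinct colors on its endpoints.

4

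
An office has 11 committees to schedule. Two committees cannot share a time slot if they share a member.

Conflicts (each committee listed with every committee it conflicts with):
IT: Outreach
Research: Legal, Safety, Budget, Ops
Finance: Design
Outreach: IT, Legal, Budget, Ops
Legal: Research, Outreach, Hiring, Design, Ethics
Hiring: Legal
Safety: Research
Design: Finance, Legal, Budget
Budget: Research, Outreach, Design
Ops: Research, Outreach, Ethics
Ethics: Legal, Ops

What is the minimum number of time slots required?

Research and Ops conflict, so at least 2 time slots are needed.
2 time slots suffice: time slot 1 → {IT, Finance, Legal, Safety, Budget, Ops}; time slot 2 → {Research, Outreach, Hiring, Design, Ethics}. No two conflicting committees share a time slot.

2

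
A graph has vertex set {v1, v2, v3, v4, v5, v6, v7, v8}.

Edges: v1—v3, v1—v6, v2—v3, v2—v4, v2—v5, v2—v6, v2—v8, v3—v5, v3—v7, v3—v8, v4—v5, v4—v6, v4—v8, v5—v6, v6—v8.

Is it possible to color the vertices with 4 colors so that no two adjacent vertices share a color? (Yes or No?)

Yes

The chromatic number is 4. v2, v4, v6, v8 form a clique, so at least 4 colors are needed.
4 colors suffice: color 1 → {v3, v6}; color 2 → {v1, v2, v7}; color 3 → {v5, v8}; color 4 → {v4}.
That is already a proper 4-coloring.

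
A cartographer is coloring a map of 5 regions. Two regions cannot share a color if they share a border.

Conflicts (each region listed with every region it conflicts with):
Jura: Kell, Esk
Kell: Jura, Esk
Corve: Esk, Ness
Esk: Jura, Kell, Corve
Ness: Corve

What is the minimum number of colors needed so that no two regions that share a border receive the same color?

3

Jura, Kell, Esk pairwise conflict, so at least 3 colors are needed.
One proper 3-coloring: Jura=3, Kell=2, Corve=2, Esk=1, Ness=1. No two conflicting regions share a color.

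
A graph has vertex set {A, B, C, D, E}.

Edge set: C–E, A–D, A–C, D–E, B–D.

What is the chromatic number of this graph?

2

C and E are adjacent, so at least 2 colors are needed.
One proper 2-coloring: A=blue, B=blue, C=red, D=red, E=blue. Each edge has distinct colors on its endpoints.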